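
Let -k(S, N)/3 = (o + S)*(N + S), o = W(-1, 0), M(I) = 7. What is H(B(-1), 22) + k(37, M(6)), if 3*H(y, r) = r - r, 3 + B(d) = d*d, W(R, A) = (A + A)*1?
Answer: -4884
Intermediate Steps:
W(R, A) = 2*A (W(R, A) = (2*A)*1 = 2*A)
o = 0 (o = 2*0 = 0)
k(S, N) = -3*S*(N + S) (k(S, N) = -3*(0 + S)*(N + S) = -3*S*(N + S))
B(d) = -3 + d**2 (B(d) = -3 + d*d = -3 + d**2)
H(y, r) = 0 (H(y, r) = (r - r)/3 = (1/3)*0 = 0)
H(B(-1), 22) + k(37, M(6)) = 0 + 3*37*(-1*7 - 1*37) = 0 + 3*37*(-7 - 37) = 0 + 3*37*(-44) = 0 - 4884 = -4884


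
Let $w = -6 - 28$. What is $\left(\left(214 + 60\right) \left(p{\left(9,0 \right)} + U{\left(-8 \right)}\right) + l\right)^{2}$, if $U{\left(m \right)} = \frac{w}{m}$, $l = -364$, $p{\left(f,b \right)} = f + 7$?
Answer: $\frac{107516161}{4} \approx 2.6879 \cdot 10^{7}$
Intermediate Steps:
$p{\left(f,b \right)} = 7 + f$
$w = -34$ ($w = -6 - 28 = -34$)
$U{\left(m \right)} = - \frac{34}{m}$
$\left(\left(214 + 60\right) \left(p{\left(9,0 \right)} + U{\left(-8 \right)}\right) + l\right)^{2} = \left(\left(214 + 60\right) \left(\left(7 + 9\right) - \frac{34}{-8}\right) - 364\right)^{2} = \left(274 \left(16 - - \frac{17}{4}\right) - 364\right)^{2} = \left(274 \left(16 + \frac{17}{4}\right) - 364\right)^{2} = \left(274 \cdot \frac{81}{4} - 364\right)^{2} = \left(\frac{11097}{2} - 364\right)^{2} = \left(\frac{10369}{2}\right)^{2} = \frac{107516161}{4}$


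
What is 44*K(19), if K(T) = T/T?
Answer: 44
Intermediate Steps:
K(T) = 1
44*K(19) = 44*1 = 44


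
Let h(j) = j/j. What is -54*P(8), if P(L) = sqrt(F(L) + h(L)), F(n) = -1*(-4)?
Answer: -54*sqrt(5) ≈ -120.75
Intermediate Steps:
h(j) = 1
F(n) = 4
P(L) = sqrt(5) (P(L) = sqrt(4 + 1) = sqrt(5))
-54*P(8) = -54*sqrt(5)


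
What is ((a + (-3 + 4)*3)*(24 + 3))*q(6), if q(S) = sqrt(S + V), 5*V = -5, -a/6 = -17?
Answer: 2835*sqrt(5) ≈ 6339.3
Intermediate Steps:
a = 102 (a = -6*(-17) = 102)
V = -1 (V = (1/5)*(-5) = -1)
q(S) = sqrt(-1 + S) (q(S) = sqrt(S - 1) = sqrt(-1 + S))
((a + (-3 + 4)*3)*(24 + 3))*q(6) = ((102 + (-3 + 4)*3)*(24 + 3))*sqrt(-1 + 6) = ((102 + 1*3)*27)*sqrt(5) = ((102 + 3)*27)*sqrt(5) = (105*27)*sqrt(5) = 2835*sqrt(5)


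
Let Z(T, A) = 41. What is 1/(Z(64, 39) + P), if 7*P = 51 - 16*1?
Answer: 1/46 ≈ 0.021739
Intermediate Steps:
P = 5 (P = (51 - 16*1)/7 = (51 - 16)/7 = (1/7)*35 = 5)
1/(Z(64, 39) + P) = 1/(41 + 5) = 1/46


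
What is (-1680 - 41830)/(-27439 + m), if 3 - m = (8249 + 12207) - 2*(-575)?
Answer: 21755/24521 ≈ 0.88720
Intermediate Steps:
m = -21603 (m = 3 - ((8249 + 12207) - 2*(-575)) = 3 - (20456 + 1150) = 3 - 1*21606 = 3 - 21606 = -21603)
(-1680 - 41830)/(-27439 + m) = (-1680 - 41830)/(-27439 - 21603) = -43510/(-49042) = -43510*(-1/49042) = 21755/24521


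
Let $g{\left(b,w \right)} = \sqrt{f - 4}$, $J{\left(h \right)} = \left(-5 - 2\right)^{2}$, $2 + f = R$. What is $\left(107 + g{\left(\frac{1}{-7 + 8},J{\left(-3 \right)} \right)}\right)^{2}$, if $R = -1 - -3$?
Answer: $11445 + 428 i \approx 11445.0 + 428.0 i$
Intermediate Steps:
$R = 2$ ($R = -1 + 3 = 2$)
$f = 0$ ($f = -2 + 2 = 0$)
$J{\left(h \right)} = 49$ ($J{\left(h \right)} = \left(-7\right)^{2} = 49$)
$g{\left(b,w \right)} = 2 i$ ($g{\left(b,w \right)} = \sqrt{0 - 4} = \sqrt{-4} = 2 i$)
$\left(107 + g{\left(\frac{1}{-7 + 8},J{\left(-3 \right)} \right)}\right)^{2} = \left(107 + 2 i\right)^{2}$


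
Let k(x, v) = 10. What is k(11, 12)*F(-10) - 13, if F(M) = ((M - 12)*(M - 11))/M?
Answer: -475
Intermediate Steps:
F(M) = (-12 + M)*(-11 + M)/M (F(M) = ((-12 + M)*(-11 + M))/M = (-12 + M)*(-11 + M)/M)
k(11, 12)*F(-10) - 13 = 10*(-23 - 10 + 132/(-10)) - 13 = 10*(-23 - 10 + 132*(-⅒)) - 13 = 10*(-23 - 10 - 66/5) - 13 = 10*(-231/5) - 13 = -462 - 13 = -475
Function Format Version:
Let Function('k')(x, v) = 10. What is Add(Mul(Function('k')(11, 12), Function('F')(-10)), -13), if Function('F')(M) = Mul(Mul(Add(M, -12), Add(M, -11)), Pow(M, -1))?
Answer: -475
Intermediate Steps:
Function('F')(M) = Mul(Pow(M, -1), Add(-12, M), Add(-11, M)) (Function('F')(M) = Mul(Mul(Add(-12, M), Add(-11, M)), Pow(M, -1)) = Mul(Pow(M, -1), Add(-12, M), Add(-11, M)))
Add(Mul(Function('k')(11, 12), Function('F')(-10)), -13) = Add(Mul(10, Add(-23, -10, Mul(132, Pow(-10, -1)))), -13) = Add(Mul(10, Add(-23, -10, Mul(132, Rational(-1, 10)))), -13) = Add(Mul(10, Add(-23, -10, Rational(-66, 5))), -13) = Add(Mul(10, Rational(-231, 5)), -13) = Add(-462, -13) = -475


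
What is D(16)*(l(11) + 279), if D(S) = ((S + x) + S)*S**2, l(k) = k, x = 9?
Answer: 3043840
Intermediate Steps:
D(S) = S**2*(9 + 2*S) (D(S) = ((S + 9) + S)*S**2 = ((9 + S) + S)*S**2 = (9 + 2*S)*S**2 = S**2*(9 + 2*S))
D(16)*(l(11) + 279) = (16**2*(9 + 2*16))*(11 + 279) = (256*(9 + 32))*290 = (256*41)*290 = 10496*290 = 3043840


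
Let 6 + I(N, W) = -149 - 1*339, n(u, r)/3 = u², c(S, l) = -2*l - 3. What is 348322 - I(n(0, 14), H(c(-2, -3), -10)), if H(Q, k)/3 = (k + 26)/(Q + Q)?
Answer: 348816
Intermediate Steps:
c(S, l) = -3 - 2*l
n(u, r) = 3*u²
H(Q, k) = 3*(26 + k)/(2*Q) (H(Q, k) = 3*((k + 26)/(Q + Q)) = 3*((26 + k)/((2*Q))) = 3*((26 + k)*(1/(2*Q))) = 3*((26 + k)/(2*Q)) = 3*(26 + k)/(2*Q))
I(N, W) = -494 (I(N, W) = -6 + (-149 - 1*339) = -6 + (-149 - 339) = -6 - 488 = -494)
348322 - I(n(0, 14), H(c(-2, -3), -10)) = 348322 - 1*(-494) = 348322 + 494 = 348816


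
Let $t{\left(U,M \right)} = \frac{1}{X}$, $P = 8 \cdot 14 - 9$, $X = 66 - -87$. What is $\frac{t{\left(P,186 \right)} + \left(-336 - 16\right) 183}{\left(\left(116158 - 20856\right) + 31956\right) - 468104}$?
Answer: $\frac{9855647}{52149438} \approx 0.18899$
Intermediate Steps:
$X = 153$ ($X = 66 + 87 = 153$)
$P = 103$ ($P = 112 - 9 = 103$)
$t{\left(U,M \right)} = \frac{1}{153}$
$\frac{t{\left(P,186 \right)} + \left(-336 - 16\right) 183}{\left(\left(116158 - 20856\right) + 31956\right) - 468104} = \frac{\frac{1}{153} + \left(-336 - 16\right) 183}{\left(\left(116158 - 20856\right) + 31956\right) - 468104} = \frac{\frac{1}{153} - 64416}{\left(95302 + 31956\right) - 468104} = \frac{\frac{1}{153} - 64416}{127258 - 468104} = - \frac{9855647}{153 \left(-340846\right)} = \left(- \frac{9855647}{153}\right) \left(- \frac{1}{340846}\right) = \frac{9855647}{52149438}$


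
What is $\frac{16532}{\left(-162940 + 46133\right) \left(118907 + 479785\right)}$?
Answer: $- \frac{4133}{17482854111} \approx -2.364 \cdot 10^{-7}$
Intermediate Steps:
$\frac{16532}{\left(-162940 + 46133\right) \left(118907 + 479785\right)} = \frac{16532}{\left(-116807\right) 598692} = \frac{16532}{-69931416444} = 16532 \left(- \frac{1}{69931416444}\right) = - \frac{4133}{17482854111}$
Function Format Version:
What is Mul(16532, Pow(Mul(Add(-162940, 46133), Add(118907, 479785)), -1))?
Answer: Rational(-4133, 17482854111) ≈ -2.3640e-7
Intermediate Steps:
Mul(16532, Pow(Mul(Add(-162940, 46133), Add(118907, 479785)), -1)) = Mul(16532, Pow(Mul(-116807, 598692), -1)) = Mul(16532, Pow(-69931416444, -1)) = Mul(16532, Rational(-1, 69931416444)) = Rational(-4133, 17482854111)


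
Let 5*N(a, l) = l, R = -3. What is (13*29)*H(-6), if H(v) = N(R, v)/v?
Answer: 377/5 ≈ 75.400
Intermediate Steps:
N(a, l) = l/5
H(v) = ⅕ (H(v) = (v/5)/v = ⅕)
(13*29)*H(-6) = (13*29)*(⅕) = 377*(⅕) = 377/5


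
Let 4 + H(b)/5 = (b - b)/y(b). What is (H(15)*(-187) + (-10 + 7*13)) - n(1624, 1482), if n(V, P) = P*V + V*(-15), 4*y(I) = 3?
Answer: -2378587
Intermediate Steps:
y(I) = 3/4 (y(I) = (1/4)*3 = 3/4)
H(b) = -20 (H(b) = -20 + 5*((b - b)/(3/4)) = -20 + 5*(0*(4/3)) = -20 + 5*0 = -20 + 0 = -20)
n(V, P) = -15*V + P*V (n(V, P) = P*V - 15*V = -15*V + P*V)
(H(15)*(-187) + (-10 + 7*13)) - n(1624, 1482) = (-20*(-187) + (-10 + 7*13)) - 1624*(-15 + 1482) = (3740 + (-10 + 91)) - 1624*1467 = (3740 + 81) - 1*2382408 = 3821 - 2382408 = -2378587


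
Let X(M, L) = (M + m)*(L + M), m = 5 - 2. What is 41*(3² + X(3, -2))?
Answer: 615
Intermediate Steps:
m = 3
X(M, L) = (3 + M)*(L + M) (X(M, L) = (M + 3)*(L + M) = (3 + M)*(L + M))
41*(3² + X(3, -2)) = 41*(3² + (3² + 3*(-2) + 3*3 - 2*3)) = 41*(9 + (9 - 6 + 9 - 6)) = 41*(9 + 6) = 41*15 = 615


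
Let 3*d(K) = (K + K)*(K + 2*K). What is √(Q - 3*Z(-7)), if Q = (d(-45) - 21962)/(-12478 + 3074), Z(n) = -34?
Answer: 2*√143575570/2351 ≈ 10.193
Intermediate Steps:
d(K) = 2*K² (d(K) = ((K + K)*(K + 2*K))/3 = ((2*K)*(3*K))/3 = (6*K²)/3 = 2*K²)
Q = 4478/2351 (Q = (2*(-45)² - 21962)/(-12478 + 3074) = (2*2025 - 21962)/(-9404) = (4050 - 21962)*(-1/9404) = -17912*(-1/9404) = 4478/2351 ≈ 1.9047)
√(Q - 3*Z(-7)) = √(4478/2351 - 3*(-34)) = √(4478/2351 + 102) = √(244280/2351) = 2*√143575570/2351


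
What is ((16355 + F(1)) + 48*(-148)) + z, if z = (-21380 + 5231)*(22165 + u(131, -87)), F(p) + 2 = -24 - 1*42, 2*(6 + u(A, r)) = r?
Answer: -714268053/2 ≈ -3.5713e+8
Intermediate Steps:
u(A, r) = -6 + r/2
F(p) = -68 (F(p) = -2 + (-24 - 1*42) = -2 + (-24 - 42) = -2 - 66 = -68)
z = -714286419/2 (z = (-21380 + 5231)*(22165 + (-6 + (½)*(-87))) = -16149*(22165 + (-6 - 87/2)) = -16149*(22165 - 99/2) = -16149*44231/2 = -714286419/2 ≈ -3.5714e+8)
((16355 + F(1)) + 48*(-148)) + z = ((16355 - 68) + 48*(-148)) - 714286419/2 = (16287 - 7104) - 714286419/2 = 9183 - 714286419/2 = -714268053/2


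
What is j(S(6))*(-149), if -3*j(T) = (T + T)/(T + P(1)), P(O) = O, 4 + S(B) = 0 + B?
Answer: 596/9 ≈ 66.222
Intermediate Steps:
S(B) = -4 + B (S(B) = -4 + (0 + B) = -4 + B)
j(T) = -2*T/(3*(1 + T)) (j(T) = -(T + T)/(3*(T + 1)) = -2*T/(3*(1 + T)))
j(S(6))*(-149) = -2*(-4 + 6)/(3 + 3*(-4 + 6))*(-149) = -2*2/(3 + 3*2)*(-149) = -2*2/(3 + 6)*(-149) = -2*2/9*(-149) = -2*2*⅑*(-149) = -4/9*(-149) = 596/9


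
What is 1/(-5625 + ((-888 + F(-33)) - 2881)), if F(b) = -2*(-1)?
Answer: -1/9392 ≈ -0.00010647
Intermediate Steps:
F(b) = 2
1/(-5625 + ((-888 + F(-33)) - 2881)) = 1/(-5625 + ((-888 + 2) - 2881)) = 1/(-5625 + (-886 - 2881)) = 1/(-5625 - 3767) = 1/(-9392) = -1/9392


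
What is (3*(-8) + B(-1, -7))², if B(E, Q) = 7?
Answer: 289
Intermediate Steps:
(3*(-8) + B(-1, -7))² = (3*(-8) + 7)² = (-24 + 7)² = (-17)² = 289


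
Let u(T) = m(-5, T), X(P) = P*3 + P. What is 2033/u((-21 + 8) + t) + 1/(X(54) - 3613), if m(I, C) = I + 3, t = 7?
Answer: -6906103/6794 ≈ -1016.5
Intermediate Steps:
X(P) = 4*P (X(P) = 3*P + P = 4*P)
m(I, C) = 3 + I
u(T) = -2 (u(T) = 3 - 5 = -2)
2033/u((-21 + 8) + t) + 1/(X(54) - 3613) = 2033/(-2) + 1/(4*54 - 3613) = 2033*(-½) + 1/(216 - 3613) = -2033/2 + 1/(-3397) = -2033/2 - 1/3397 = -6906103/6794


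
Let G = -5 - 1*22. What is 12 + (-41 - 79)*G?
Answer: 3252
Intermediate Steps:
G = -27 (G = -5 - 22 = -27)
12 + (-41 - 79)*G = 12 + (-41 - 79)*(-27) = 12 - 120*(-27) = 12 + 3240 = 3252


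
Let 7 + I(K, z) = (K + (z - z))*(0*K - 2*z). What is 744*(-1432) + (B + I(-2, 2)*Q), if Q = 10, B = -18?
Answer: -1065416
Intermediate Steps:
I(K, z) = -7 - 2*K*z (I(K, z) = -7 + (K + (z - z))*(0*K - 2*z) = -7 + (K + 0)*(0 - 2*z) = -7 + K*(-2*z) = -7 - 2*K*z)
744*(-1432) + (B + I(-2, 2)*Q) = 744*(-1432) + (-18 + (-7 - 2*(-2)*2)*10) = -1065408 + (-18 + (-7 + 8)*10) = -1065408 + (-18 + 1*10) = -1065408 + (-18 + 10) = -1065408 - 8 = -1065416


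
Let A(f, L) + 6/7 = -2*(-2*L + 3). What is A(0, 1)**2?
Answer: 400/49 ≈ 8.1633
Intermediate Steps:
A(f, L) = -48/7 + 4*L (A(f, L) = -6/7 - 2*(-2*L + 3) = -6/7 - 2*(3 - 2*L) = -6/7 + (-6 + 4*L) = -48/7 + 4*L)
A(0, 1)**2 = (-48/7 + 4*1)**2 = (-48/7 + 4)**2 = (-20/7)**2 = 400/49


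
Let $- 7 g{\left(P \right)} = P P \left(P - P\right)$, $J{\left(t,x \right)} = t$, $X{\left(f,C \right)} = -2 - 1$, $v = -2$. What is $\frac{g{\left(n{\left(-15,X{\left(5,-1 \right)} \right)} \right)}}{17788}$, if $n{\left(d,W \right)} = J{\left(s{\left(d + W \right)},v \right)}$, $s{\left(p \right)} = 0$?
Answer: $0$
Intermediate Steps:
$X{\left(f,C \right)} = -3$ ($X{\left(f,C \right)} = -2 - 1 = -3$)
$n{\left(d,W \right)} = 0$
$g{\left(P \right)} = 0$ ($g{\left(P \right)} = - \frac{P P \left(P - P\right)}{7} = - \frac{P^{2} \cdot 0}{7} = \left(- \frac{1}{7}\right) 0 = 0$)
$\frac{g{\left(n{\left(-15,X{\left(5,-1 \right)} \right)} \right)}}{17788} = \frac{0}{17788} = 0 \cdot \frac{1}{17788} = 0$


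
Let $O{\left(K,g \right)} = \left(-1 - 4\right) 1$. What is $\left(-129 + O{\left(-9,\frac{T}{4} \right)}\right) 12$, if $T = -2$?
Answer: $-1608$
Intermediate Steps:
$O{\left(K,g \right)} = -5$ ($O{\left(K,g \right)} = \left(-5\right) 1 = -5$)
$\left(-129 + O{\left(-9,\frac{T}{4} \right)}\right) 12 = \left(-129 - 5\right) 12 = \left(-134\right) 12 = -1608$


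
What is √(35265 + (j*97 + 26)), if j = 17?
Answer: 2*√9235 ≈ 192.20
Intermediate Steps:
√(35265 + (j*97 + 26)) = √(35265 + (17*97 + 26)) = √(35265 + (1649 + 26)) = √(35265 + 1675) = √36940 = 2*√9235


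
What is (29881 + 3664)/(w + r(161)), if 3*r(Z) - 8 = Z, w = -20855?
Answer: -100635/62396 ≈ -1.6128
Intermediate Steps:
r(Z) = 8/3 + Z/3
(29881 + 3664)/(w + r(161)) = (29881 + 3664)/(-20855 + (8/3 + (⅓)*161)) = 33545/(-20855 + (8/3 + 161/3)) = 33545/(-20855 + 169/3) = 33545/(-62396/3) = 33545*(-3/62396) = -100635/62396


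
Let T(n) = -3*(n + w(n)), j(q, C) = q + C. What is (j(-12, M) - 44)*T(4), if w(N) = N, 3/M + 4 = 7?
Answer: 1320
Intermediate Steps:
M = 1 (M = 3/(-4 + 7) = 3/3 = 3*(⅓) = 1)
j(q, C) = C + q
T(n) = -6*n (T(n) = -3*(n + n) = -6*n)
(j(-12, M) - 44)*T(4) = ((1 - 12) - 44)*(-6*4) = (-11 - 44)*(-24) = -55*(-24) = 1320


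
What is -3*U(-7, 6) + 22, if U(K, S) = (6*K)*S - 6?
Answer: 796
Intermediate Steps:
U(K, S) = -6 + 6*K*S (U(K, S) = 6*K*S - 6 = -6 + 6*K*S)
-3*U(-7, 6) + 22 = -3*(-6 + 6*(-7)*6) + 22 = -3*(-6 - 252) + 22 = -3*(-258) + 22 = 774 + 22 = 796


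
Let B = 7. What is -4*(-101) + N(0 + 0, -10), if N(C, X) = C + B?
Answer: 411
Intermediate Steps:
N(C, X) = 7 + C (N(C, X) = C + 7 = 7 + C)
-4*(-101) + N(0 + 0, -10) = -4*(-101) + (7 + (0 + 0)) = 404 + (7 + 0) = 404 + 7 = 411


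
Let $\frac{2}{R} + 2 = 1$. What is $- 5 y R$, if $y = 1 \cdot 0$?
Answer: $0$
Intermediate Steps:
$R = -2$ ($R = \frac{2}{-2 + 1} = \frac{2}{-1} = 2 \left(-1\right) = -2$)
$y = 0$
$- 5 y R = \left(-5\right) 0 \left(-2\right) = 0 \left(-2\right) = 0$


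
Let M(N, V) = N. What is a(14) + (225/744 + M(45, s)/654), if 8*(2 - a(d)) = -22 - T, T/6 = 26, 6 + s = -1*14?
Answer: 665561/27032 ≈ 24.621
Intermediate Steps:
s = -20 (s = -6 - 1*14 = -6 - 14 = -20)
T = 156 (T = 6*26 = 156)
a(d) = 97/4 (a(d) = 2 - (-22 - 1*156)/8 = 2 - (-22 - 156)/8 = 2 - ⅛*(-178) = 2 + 89/4 = 97/4)
a(14) + (225/744 + M(45, s)/654) = 97/4 + (225/744 + 45/654) = 97/4 + (225*(1/744) + 45*(1/654)) = 97/4 + (75/248 + 15/218) = 97/4 + 10035/27032 = 665561/27032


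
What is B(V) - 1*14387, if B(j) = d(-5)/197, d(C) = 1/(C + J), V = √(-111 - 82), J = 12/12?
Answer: -11336957/788 ≈ -14387.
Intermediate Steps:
J = 1 (J = 12*(1/12) = 1)
V = I*√193 (V = √(-193) = I*√193 ≈ 13.892*I)
d(C) = 1/(1 + C) (d(C) = 1/(C + 1) = 1/(1 + C))
B(j) = -1/788 (B(j) = 1/((1 - 5)*197) = (1/197)/(-4) = -¼*1/197 = -1/788)
B(V) - 1*14387 = -1/788 - 1*14387 = -1/788 - 14387 = -11336957/788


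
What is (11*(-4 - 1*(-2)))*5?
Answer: -110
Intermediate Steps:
(11*(-4 - 1*(-2)))*5 = (11*(-4 + 2))*5 = (11*(-2))*5 = -22*5 = -110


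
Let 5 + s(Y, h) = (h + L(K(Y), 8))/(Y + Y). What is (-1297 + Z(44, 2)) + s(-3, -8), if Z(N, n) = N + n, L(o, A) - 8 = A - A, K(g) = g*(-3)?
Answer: -1256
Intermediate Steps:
K(g) = -3*g
L(o, A) = 8 (L(o, A) = 8 + (A - A) = 8 + 0 = 8)
s(Y, h) = -5 + (8 + h)/(2*Y) (s(Y, h) = -5 + (h + 8)/(Y + Y) = -5 + (8 + h)/((2*Y)) = -5 + (8 + h)*(1/(2*Y)) = -5 + (8 + h)/(2*Y))
(-1297 + Z(44, 2)) + s(-3, -8) = (-1297 + (44 + 2)) + (1/2)*(8 - 8 - 10*(-3))/(-3) = (-1297 + 46) + (1/2)*(-1/3)*(8 - 8 + 30) = -1251 + (1/2)*(-1/3)*30 = -1251 - 5 = -1256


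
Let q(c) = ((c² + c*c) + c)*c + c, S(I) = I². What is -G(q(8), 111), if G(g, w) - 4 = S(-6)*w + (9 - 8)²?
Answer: -4001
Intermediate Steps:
q(c) = c + c*(c + 2*c²) (q(c) = ((c² + c²) + c)*c + c = (2*c² + c)*c + c = (c + 2*c²)*c + c = c*(c + 2*c²) + c = c + c*(c + 2*c²))
G(g, w) = 5 + 36*w (G(g, w) = 4 + ((-6)²*w + (9 - 8)²) = 4 + (36*w + 1²) = 4 + (36*w + 1) = 4 + (1 + 36*w) = 5 + 36*w)
-G(q(8), 111) = -(5 + 36*111) = -(5 + 3996) = -1*4001 = -4001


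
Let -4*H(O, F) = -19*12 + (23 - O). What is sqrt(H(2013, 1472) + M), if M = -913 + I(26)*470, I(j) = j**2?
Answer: sqrt(1269446)/2 ≈ 563.35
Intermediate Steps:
H(O, F) = 205/4 + O/4 (H(O, F) = -(-19*12 + (23 - O))/4 = -(-228 + (23 - O))/4 = -(-205 - O)/4 = 205/4 + O/4)
M = 316807 (M = -913 + 26**2*470 = -913 + 676*470 = -913 + 317720 = 316807)
sqrt(H(2013, 1472) + M) = sqrt((205/4 + (1/4)*2013) + 316807) = sqrt((205/4 + 2013/4) + 316807) = sqrt(1109/2 + 316807) = sqrt(634723/2) = sqrt(1269446)/2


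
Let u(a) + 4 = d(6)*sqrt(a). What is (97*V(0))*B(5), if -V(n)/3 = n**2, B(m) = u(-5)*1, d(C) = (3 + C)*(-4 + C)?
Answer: 0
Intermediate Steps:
d(C) = (-4 + C)*(3 + C)
u(a) = -4 + 18*sqrt(a) (u(a) = -4 + (-12 + 6**2 - 1*6)*sqrt(a) = -4 + (-12 + 36 - 6)*sqrt(a) = -4 + 18*sqrt(a))
B(m) = -4 + 18*I*sqrt(5) (B(m) = (-4 + 18*sqrt(-5))*1 = (-4 + 18*(I*sqrt(5)))*1 = (-4 + 18*I*sqrt(5))*1 = -4 + 18*I*sqrt(5))
V(n) = -3*n**2
(97*V(0))*B(5) = (97*(-3*0**2))*(-4 + 18*I*sqrt(5)) = (97*(-3*0))*(-4 + 18*I*sqrt(5)) = (97*0)*(-4 + 18*I*sqrt(5)) = 0*(-4 + 18*I*sqrt(5)) = 0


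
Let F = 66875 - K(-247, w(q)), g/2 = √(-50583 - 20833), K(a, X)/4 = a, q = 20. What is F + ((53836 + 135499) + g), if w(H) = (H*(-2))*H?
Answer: 257198 + 4*I*√17854 ≈ 2.572e+5 + 534.48*I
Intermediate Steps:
w(H) = -2*H² (w(H) = (-2*H)*H = -2*H²)
K(a, X) = 4*a
g = 4*I*√17854 (g = 2*√(-50583 - 20833) = 2*√(-71416) = 2*(2*I*√17854) = 4*I*√17854 ≈ 534.48*I)
F = 67863 (F = 66875 - 4*(-247) = 66875 - 1*(-988) = 66875 + 988 = 67863)
F + ((53836 + 135499) + g) = 67863 + ((53836 + 135499) + 4*I*√17854) = 67863 + (189335 + 4*I*√17854) = 257198 + 4*I*√17854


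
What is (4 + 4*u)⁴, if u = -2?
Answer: 256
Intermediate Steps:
(4 + 4*u)⁴ = (4 + 4*(-2))⁴ = (4 - 8)⁴ = (-4)⁴ = 256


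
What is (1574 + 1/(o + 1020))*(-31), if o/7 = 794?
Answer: -320966963/6578 ≈ -48794.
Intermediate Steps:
o = 5558 (o = 7*794 = 5558)
(1574 + 1/(o + 1020))*(-31) = (1574 + 1/(5558 + 1020))*(-31) = (1574 + 1/6578)*(-31) = (10353773/6578)*(-31) = -320966963/6578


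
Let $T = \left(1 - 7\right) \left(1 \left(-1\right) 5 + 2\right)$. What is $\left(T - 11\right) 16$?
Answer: $112$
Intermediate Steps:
$T = 18$ ($T = - 6 \left(\left(-1\right) 5 + 2\right) = - 6 \left(-5 + 2\right) = \left(-6\right) \left(-3\right) = 18$)
$\left(T - 11\right) 16 = \left(18 - 11\right) 16 = 7 \cdot 16 = 112$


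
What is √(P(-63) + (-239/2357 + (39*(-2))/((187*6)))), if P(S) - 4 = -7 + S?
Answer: 2*I*√3213731219963/440759 ≈ 8.1346*I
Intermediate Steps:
P(S) = -3 + S (P(S) = 4 + (-7 + S) = -3 + S)
√(P(-63) + (-239/2357 + (39*(-2))/((187*6)))) = √((-3 - 63) + (-239/2357 + (39*(-2))/((187*6)))) = √(-66 + (-239*1/2357 - 78/1122)) = √(-66 + (-239/2357 - 78*1/1122)) = √(-66 + (-239/2357 - 13/187)) = √(-66 - 75334/440759) = √(-29165428/440759) = 2*I*√3213731219963/440759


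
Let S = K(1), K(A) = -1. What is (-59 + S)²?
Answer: 3600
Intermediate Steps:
S = -1
(-59 + S)² = (-59 - 1)² = (-60)² = 3600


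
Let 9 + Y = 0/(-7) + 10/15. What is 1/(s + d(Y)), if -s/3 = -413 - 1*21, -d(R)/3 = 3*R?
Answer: 1/1377 ≈ 0.00072622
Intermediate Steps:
Y = -25/3 (Y = -9 + (0/(-7) + 10/15) = -9 + (0*(-⅐) + 10*(1/15)) = -9 + (0 + ⅔) = -9 + ⅔ = -25/3 ≈ -8.3333)
d(R) = -9*R
s = 1302 (s = -3*(-413 - 1*21) = -3*(-413 - 21) = -3*(-434) = 1302)
1/(s + d(Y)) = 1/(1302 - 9*(-25/3)) = 1/(1302 + 75) = 1/1377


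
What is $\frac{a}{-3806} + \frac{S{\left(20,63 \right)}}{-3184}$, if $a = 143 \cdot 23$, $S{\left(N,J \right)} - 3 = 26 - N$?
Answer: $- \frac{477565}{550832} \approx -0.86699$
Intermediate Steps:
$S{\left(N,J \right)} = 29 - N$ ($S{\left(N,J \right)} = 3 - \left(-26 + N\right) = 29 - N$)
$a = 3289$
$\frac{a}{-3806} + \frac{S{\left(20,63 \right)}}{-3184} = \frac{3289}{-3806} + \frac{29 - 20}{-3184} = 3289 \left(- \frac{1}{3806}\right) + \left(29 - 20\right) \left(- \frac{1}{3184}\right) = - \frac{299}{346} + 9 \left(- \frac{1}{3184}\right) = - \frac{299}{346} - \frac{9}{3184} = - \frac{477565}{550832}$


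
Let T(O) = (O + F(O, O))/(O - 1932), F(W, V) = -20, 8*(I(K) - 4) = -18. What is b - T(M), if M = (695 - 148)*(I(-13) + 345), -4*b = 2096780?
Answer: -393650760004/750961 ≈ -5.2420e+5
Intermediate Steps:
b = -524195 (b = -¼*2096780 = -524195)
I(K) = 7/4 (I(K) = 4 + (⅛)*(-18) = 4 - 9/4 = 7/4)
M = 758689/4 (M = (695 - 148)*(7/4 + 345) = 547*(1387/4) = 758689/4 ≈ 1.8967e+5)
T(O) = (-20 + O)/(-1932 + O) (T(O) = (O - 20)/(O - 1932) = (-20 + O)/(-1932 + O))
b - T(M) = -524195 - (-20 + 758689/4)/(-1932 + 758689/4) = -524195 - 758609/(750961/4*4) = -524195 - 4*758609/(750961*4) = -524195 - 1*758609/750961 = -524195 - 758609/750961 = -393650760004/750961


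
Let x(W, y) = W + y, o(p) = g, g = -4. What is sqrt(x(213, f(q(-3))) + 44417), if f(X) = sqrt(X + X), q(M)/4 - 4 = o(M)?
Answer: sqrt(44630) ≈ 211.26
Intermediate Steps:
o(p) = -4
q(M) = 0 (q(M) = 16 + 4*(-4) = 16 - 16 = 0)
f(X) = sqrt(2)*sqrt(X) (f(X) = sqrt(2*X) = sqrt(2)*sqrt(X))
sqrt(x(213, f(q(-3))) + 44417) = sqrt((213 + sqrt(2)*sqrt(0)) + 44417) = sqrt((213 + sqrt(2)*0) + 44417) = sqrt((213 + 0) + 44417) = sqrt(213 + 44417) = sqrt(44630)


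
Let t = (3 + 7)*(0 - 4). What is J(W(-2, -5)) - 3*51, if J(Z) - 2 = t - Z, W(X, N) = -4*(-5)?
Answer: -211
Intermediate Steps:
W(X, N) = 20
t = -40 (t = 10*(-4) = -40)
J(Z) = -38 - Z (J(Z) = 2 + (-40 - Z) = -38 - Z)
J(W(-2, -5)) - 3*51 = (-38 - 1*20) - 3*51 = (-38 - 20) - 153 = -58 - 153 = -211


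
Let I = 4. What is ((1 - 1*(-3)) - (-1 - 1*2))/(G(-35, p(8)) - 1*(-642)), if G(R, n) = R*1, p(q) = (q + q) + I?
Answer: 7/607 ≈ 0.011532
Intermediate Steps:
p(q) = 4 + 2*q (p(q) = (q + q) + 4 = 2*q + 4 = 4 + 2*q)
G(R, n) = R
((1 - 1*(-3)) - (-1 - 1*2))/(G(-35, p(8)) - 1*(-642)) = ((1 - 1*(-3)) - (-1 - 1*2))/(-35 - 1*(-642)) = ((1 + 3) - (-1 - 2))/(-35 + 642) = (4 - 1*(-3))/607 = (4 + 3)*(1/607) = 7*(1/607) = 7/607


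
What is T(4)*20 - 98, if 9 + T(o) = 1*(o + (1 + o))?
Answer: -98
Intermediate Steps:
T(o) = -8 + 2*o (T(o) = -9 + 1*(o + (1 + o)) = -9 + 1*(1 + 2*o) = -9 + (1 + 2*o) = -8 + 2*o)
T(4)*20 - 98 = (-8 + 2*4)*20 - 98 = (-8 + 8)*20 - 98 = 0*20 - 98 = 0 - 98 = -98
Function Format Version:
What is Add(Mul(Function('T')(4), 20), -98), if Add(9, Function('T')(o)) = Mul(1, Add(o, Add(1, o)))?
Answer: -98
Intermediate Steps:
Function('T')(o) = Add(-8, Mul(2, o)) (Function('T')(o) = Add(-9, Mul(1, Add(o, Add(1, o)))) = Add(-9, Mul(1, Add(1, Mul(2, o)))) = Add(-9, Add(1, Mul(2, o))) = Add(-8, Mul(2, o)))
Add(Mul(Function('T')(4), 20), -98) = Add(Mul(Add(-8, Mul(2, 4)), 20), -98) = Add(Mul(Add(-8, 8), 20), -98) = Add(Mul(0, 20), -98) = Add(0, -98) = -98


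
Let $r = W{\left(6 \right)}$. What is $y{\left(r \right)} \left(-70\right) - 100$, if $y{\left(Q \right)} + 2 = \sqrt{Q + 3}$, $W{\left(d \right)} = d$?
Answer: $-170$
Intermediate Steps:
$r = 6$
$y{\left(Q \right)} = -2 + \sqrt{3 + Q}$ ($y{\left(Q \right)} = -2 + \sqrt{Q + 3} = -2 + \sqrt{3 + Q}$)
$y{\left(r \right)} \left(-70\right) - 100 = \left(-2 + \sqrt{3 + 6}\right) \left(-70\right) - 100 = \left(-2 + \sqrt{9}\right) \left(-70\right) - 100 = \left(-2 + 3\right) \left(-70\right) - 100 = 1 \left(-70\right) - 100 = -70 - 100 = -170$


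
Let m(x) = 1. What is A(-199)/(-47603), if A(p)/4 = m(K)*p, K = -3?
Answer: 796/47603 ≈ 0.016722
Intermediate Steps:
A(p) = 4*p (A(p) = 4*(1*p) = 4*p)
A(-199)/(-47603) = (4*(-199))/(-47603) = -796*(-1/47603) = 796/47603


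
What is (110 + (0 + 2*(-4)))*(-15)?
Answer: -1530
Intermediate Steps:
(110 + (0 + 2*(-4)))*(-15) = (110 + (0 - 8))*(-15) = (110 - 8)*(-15) = 102*(-15) = -1530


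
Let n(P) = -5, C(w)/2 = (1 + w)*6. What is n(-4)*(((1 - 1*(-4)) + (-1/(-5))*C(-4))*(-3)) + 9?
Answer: -24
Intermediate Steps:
C(w) = 12 + 12*w (C(w) = 2*((1 + w)*6) = 2*(6 + 6*w) = 12 + 12*w)
n(-4)*(((1 - 1*(-4)) + (-1/(-5))*C(-4))*(-3)) + 9 = -5*((1 - 1*(-4)) + (-1/(-5))*(12 + 12*(-4)))*(-3) + 9 = -5*((1 + 4) + (-1*(-1/5))*(12 - 48))*(-3) + 9 = -5*(5 + (1/5)*(-36))*(-3) + 9 = -5*(5 - 36/5)*(-3) + 9 = -(-11)*(-3) + 9 = -5*33/5 + 9 = -33 + 9 = -24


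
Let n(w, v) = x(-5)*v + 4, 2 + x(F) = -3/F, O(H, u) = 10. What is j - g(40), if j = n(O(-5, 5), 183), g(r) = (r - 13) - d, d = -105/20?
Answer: -5689/20 ≈ -284.45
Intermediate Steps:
x(F) = -2 - 3/F
d = -21/4 (d = -105*1/20 = -21/4 ≈ -5.2500)
g(r) = -31/4 + r (g(r) = (r - 13) - 1*(-21/4) = (-13 + r) + 21/4 = -31/4 + r)
n(w, v) = 4 - 7*v/5 (n(w, v) = (-2 - 3/(-5))*v + 4 = (-2 - 3*(-⅕))*v + 4 = (-2 + ⅗)*v + 4 = -7*v/5 + 4 = 4 - 7*v/5)
j = -1261/5 (j = 4 - 7/5*183 = 4 - 1281/5 = -1261/5 ≈ -252.20)
j - g(40) = -1261/5 - (-31/4 + 40) = -1261/5 - 1*129/4 = -1261/5 - 129/4 = -5689/20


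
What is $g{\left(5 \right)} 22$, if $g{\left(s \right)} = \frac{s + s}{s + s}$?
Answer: $22$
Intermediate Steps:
$g{\left(s \right)} = 1$ ($g{\left(s \right)} = \frac{2 s}{2 s} = 2 s \frac{1}{2 s} = 1$)
$g{\left(5 \right)} 22 = 1 \cdot 22 = 22$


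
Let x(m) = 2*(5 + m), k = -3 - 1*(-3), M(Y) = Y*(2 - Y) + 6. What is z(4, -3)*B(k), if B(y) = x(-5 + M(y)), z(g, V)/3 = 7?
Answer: 252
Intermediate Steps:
z(g, V) = 21 (z(g, V) = 3*7 = 21)
M(Y) = 6 + Y*(2 - Y)
k = 0 (k = -3 + 3 = 0)
x(m) = 10 + 2*m
B(y) = 12 - 2*y² + 4*y (B(y) = 10 + 2*(-5 + (6 - y² + 2*y)) = 10 + 2*(1 - y² + 2*y) = 10 + (2 - 2*y² + 4*y) = 12 - 2*y² + 4*y)
z(4, -3)*B(k) = 21*(12 - 2*0² + 4*0) = 21*(12 - 2*0 + 0) = 21*(12 + 0 + 0) = 21*12 = 252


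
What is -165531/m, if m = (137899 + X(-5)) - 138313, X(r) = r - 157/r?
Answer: 275885/646 ≈ 427.07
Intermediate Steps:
m = -1938/5 (m = (137899 + (-5 - 157/(-5))) - 138313 = (137899 + (-5 - 157*(-⅕))) - 138313 = (137899 + (-5 + 157/5)) - 138313 = (137899 + 132/5) - 138313 = 689627/5 - 138313 = -1938/5 ≈ -387.60)
-165531/m = -165531/(-1938/5) = -165531*(-5/1938) = 275885/646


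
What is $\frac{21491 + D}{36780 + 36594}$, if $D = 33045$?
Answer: $\frac{27268}{36687} \approx 0.74326$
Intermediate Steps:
$\frac{21491 + D}{36780 + 36594} = \frac{21491 + 33045}{36780 + 36594} = \frac{54536}{73374} = 54536 \cdot \frac{1}{73374} = \frac{27268}{36687}$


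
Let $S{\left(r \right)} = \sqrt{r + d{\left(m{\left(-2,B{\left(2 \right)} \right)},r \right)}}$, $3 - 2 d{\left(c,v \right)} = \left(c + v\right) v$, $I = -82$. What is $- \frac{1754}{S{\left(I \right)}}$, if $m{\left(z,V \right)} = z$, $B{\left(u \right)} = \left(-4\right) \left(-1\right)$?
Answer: $\frac{1754 i \sqrt{14098}}{7049} \approx 29.545 i$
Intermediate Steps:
$B{\left(u \right)} = 4$
$d{\left(c,v \right)} = \frac{3}{2} - \frac{v \left(c + v\right)}{2}$ ($d{\left(c,v \right)} = \frac{3}{2} - \frac{\left(c + v\right) v}{2} = \frac{3}{2} - \frac{v \left(c + v\right)}{2}$)
$S{\left(r \right)} = \sqrt{\frac{3}{2} + 2 r - \frac{r^{2}}{2}}$ ($S{\left(r \right)} = \sqrt{r - \left(- \frac{3}{2} + \frac{r^{2}}{2} - r\right)} = \sqrt{r + \left(\frac{3}{2} - \frac{r^{2}}{2} + r\right)} = \sqrt{r + \left(\frac{3}{2} + r - \frac{r^{2}}{2}\right)} = \sqrt{\frac{3}{2} + 2 r - \frac{r^{2}}{2}}$)
$- \frac{1754}{S{\left(I \right)}} = - \frac{1754}{\frac{1}{2} \sqrt{6 - 2 \left(-82\right)^{2} + 8 \left(-82\right)}} = - \frac{1754}{\frac{1}{2} \sqrt{6 - 13448 - 656}} = - \frac{1754}{\frac{1}{2} \sqrt{-14098}} = - \frac{1754}{\frac{1}{2} i \sqrt{14098}} = - 1754 \left(- \frac{i \sqrt{14098}}{7049}\right) = \frac{1754 i \sqrt{14098}}{7049}$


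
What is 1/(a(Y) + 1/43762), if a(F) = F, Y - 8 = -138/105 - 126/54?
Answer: 4595010/19999339 ≈ 0.22976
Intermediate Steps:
Y = 457/105 (Y = 8 + (-138/105 - 126/54) = 8 + (-138*1/105 - 126*1/54) = 8 + (-46/35 - 7/3) = 8 - 383/105 = 457/105 ≈ 4.3524)
1/(a(Y) + 1/43762) = 1/(457/105 + 1/43762) = 1/(19999339/4595010) = 4595010/19999339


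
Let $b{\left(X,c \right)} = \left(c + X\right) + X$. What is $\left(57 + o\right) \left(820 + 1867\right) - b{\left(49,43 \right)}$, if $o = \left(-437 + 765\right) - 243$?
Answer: $381413$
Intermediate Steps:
$b{\left(X,c \right)} = c + 2 X$ ($b{\left(X,c \right)} = \left(X + c\right) + X = c + 2 X$)
$o = 85$ ($o = 328 - 243 = 85$)
$\left(57 + o\right) \left(820 + 1867\right) - b{\left(49,43 \right)} = \left(57 + 85\right) \left(820 + 1867\right) - \left(43 + 2 \cdot 49\right) = 142 \cdot 2687 - \left(43 + 98\right) = 381554 - 141 = 381413$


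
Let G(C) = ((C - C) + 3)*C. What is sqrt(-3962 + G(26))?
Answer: 2*I*sqrt(971) ≈ 62.322*I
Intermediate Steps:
G(C) = 3*C (G(C) = (0 + 3)*C = 3*C)
sqrt(-3962 + G(26)) = sqrt(-3962 + 3*26) = sqrt(-3962 + 78) = sqrt(-3884) = 2*I*sqrt(971)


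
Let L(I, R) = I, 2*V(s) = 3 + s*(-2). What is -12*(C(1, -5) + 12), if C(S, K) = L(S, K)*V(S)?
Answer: -150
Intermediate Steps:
V(s) = 3/2 - s (V(s) = (3 + s*(-2))/2 = (3 - 2*s)/2 = 3/2 - s)
C(S, K) = S*(3/2 - S)
-12*(C(1, -5) + 12) = -12*((½)*1*(3 - 2*1) + 12) = -12*((½)*1*(3 - 2) + 12) = -12*((½)*1*1 + 12) = -12*(½ + 12) = -12*25/2 = -150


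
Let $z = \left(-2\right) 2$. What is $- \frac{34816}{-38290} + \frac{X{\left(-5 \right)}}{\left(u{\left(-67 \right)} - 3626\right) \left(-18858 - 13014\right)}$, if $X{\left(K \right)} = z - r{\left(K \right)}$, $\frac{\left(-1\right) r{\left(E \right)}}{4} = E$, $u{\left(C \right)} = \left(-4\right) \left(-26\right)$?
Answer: $\frac{81420956983}{89545300320} \approx 0.90927$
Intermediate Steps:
$u{\left(C \right)} = 104$
$r{\left(E \right)} = - 4 E$
$z = -4$
$X{\left(K \right)} = -4 + 4 K$ ($X{\left(K \right)} = -4 - - 4 K = -4 + 4 K$)
$- \frac{34816}{-38290} + \frac{X{\left(-5 \right)}}{\left(u{\left(-67 \right)} - 3626\right) \left(-18858 - 13014\right)} = - \frac{34816}{-38290} + \frac{-4 + 4 \left(-5\right)}{\left(104 - 3626\right) \left(-18858 - 13014\right)} = \left(-34816\right) \left(- \frac{1}{38290}\right) + \frac{-4 - 20}{\left(-3522\right) \left(-31872\right)} = \frac{17408}{19145} - \frac{24}{112253184} = \frac{17408}{19145} - \frac{1}{4677216} = \frac{81420956983}{89545300320}$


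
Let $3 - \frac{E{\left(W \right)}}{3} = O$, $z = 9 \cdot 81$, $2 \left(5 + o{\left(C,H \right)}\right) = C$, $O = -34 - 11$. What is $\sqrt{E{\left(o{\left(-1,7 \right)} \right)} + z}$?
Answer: $3 \sqrt{97} \approx 29.547$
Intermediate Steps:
$O = -45$ ($O = -34 - 11 = -45$)
$o{\left(C,H \right)} = -5 + \frac{C}{2}$
$z = 729$
$E{\left(W \right)} = 144$ ($E{\left(W \right)} = 9 - -135 = 9 + 135 = 144$)
$\sqrt{E{\left(o{\left(-1,7 \right)} \right)} + z} = \sqrt{144 + 729} = \sqrt{873} = 3 \sqrt{97}$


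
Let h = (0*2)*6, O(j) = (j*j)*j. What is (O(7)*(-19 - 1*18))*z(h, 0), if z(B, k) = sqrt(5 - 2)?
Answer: -12691*sqrt(3) ≈ -21981.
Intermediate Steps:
O(j) = j**3 (O(j) = j**2*j = j**3)
h = 0 (h = 0*6 = 0)
z(B, k) = sqrt(3)
(O(7)*(-19 - 1*18))*z(h, 0) = (7**3*(-19 - 1*18))*sqrt(3) = (343*(-19 - 18))*sqrt(3) = (343*(-37))*sqrt(3) = -12691*sqrt(3)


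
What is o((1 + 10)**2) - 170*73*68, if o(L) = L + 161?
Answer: -843598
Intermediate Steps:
o(L) = 161 + L
o((1 + 10)**2) - 170*73*68 = (161 + (1 + 10)**2) - 170*73*68 = (161 + 11**2) - 12410*68 = (161 + 121) - 1*843880 = 282 - 843880 = -843598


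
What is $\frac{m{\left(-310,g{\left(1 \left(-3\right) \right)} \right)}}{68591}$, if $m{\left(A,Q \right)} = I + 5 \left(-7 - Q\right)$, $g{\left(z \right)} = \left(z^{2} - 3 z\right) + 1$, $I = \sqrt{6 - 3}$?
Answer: $- \frac{130}{68591} + \frac{\sqrt{3}}{68591} \approx -0.00187$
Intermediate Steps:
$I = \sqrt{3} \approx 1.732$
$g{\left(z \right)} = 1 + z^{2} - 3 z$
$m{\left(A,Q \right)} = -35 + \sqrt{3} - 5 Q$ ($m{\left(A,Q \right)} = \sqrt{3} + 5 \left(-7 - Q\right) = \sqrt{3} - \left(35 + 5 Q\right) = -35 + \sqrt{3} - 5 Q$)
$\frac{m{\left(-310,g{\left(1 \left(-3\right) \right)} \right)}}{68591} = \frac{-35 + \sqrt{3} - 5 \left(1 + \left(1 \left(-3\right)\right)^{2} - 3 \cdot 1 \left(-3\right)\right)}{68591} = \left(-35 + \sqrt{3} - 5 \left(1 + \left(-3\right)^{2} - -9\right)\right) \frac{1}{68591} = \left(-35 + \sqrt{3} - 5 \left(1 + 9 + 9\right)\right) \frac{1}{68591} = \left(-35 + \sqrt{3} - 95\right) \frac{1}{68591} = \left(-130 + \sqrt{3}\right) \frac{1}{68591} = - \frac{130}{68591} + \frac{\sqrt{3}}{68591}$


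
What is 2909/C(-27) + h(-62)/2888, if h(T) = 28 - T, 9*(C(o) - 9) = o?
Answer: 2100433/4332 ≈ 484.86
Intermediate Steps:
C(o) = 9 + o/9
2909/C(-27) + h(-62)/2888 = 2909/(9 + (⅑)*(-27)) + (28 - 1*(-62))/2888 = 2909/(9 - 3) + (28 + 62)*(1/2888) = 2909/6 + 90*(1/2888) = 2909*(⅙) + 45/1444 = 2909/6 + 45/1444 = 2100433/4332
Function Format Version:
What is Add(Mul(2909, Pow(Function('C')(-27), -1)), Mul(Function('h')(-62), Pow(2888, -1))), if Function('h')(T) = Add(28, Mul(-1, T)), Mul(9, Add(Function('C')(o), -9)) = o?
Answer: Rational(2100433, 4332) ≈ 484.86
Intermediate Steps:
Function('C')(o) = Add(9, Mul(Rational(1, 9), o))
Add(Mul(2909, Pow(Function('C')(-27), -1)), Mul(Function('h')(-62), Pow(2888, -1))) = Add(Mul(2909, Pow(Add(9, Mul(Rational(1, 9), -27)), -1)), Mul(Add(28, Mul(-1, -62)), Pow(2888, -1))) = Add(Mul(2909, Pow(Add(9, -3), -1)), Mul(Add(28, 62), Rational(1, 2888))) = Add(Mul(2909, Pow(6, -1)), Mul(90, Rational(1, 2888))) = Add(Mul(2909, Rational(1, 6)), Rational(45, 1444)) = Add(Rational(2909, 6), Rational(45, 1444)) = Rational(2100433, 4332)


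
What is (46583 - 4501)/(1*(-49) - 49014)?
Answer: -42082/49063 ≈ -0.85771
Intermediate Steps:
(46583 - 4501)/(1*(-49) - 49014) = 42082/(-49 - 49014) = 42082/(-49063) = 42082*(-1/49063) = -42082/49063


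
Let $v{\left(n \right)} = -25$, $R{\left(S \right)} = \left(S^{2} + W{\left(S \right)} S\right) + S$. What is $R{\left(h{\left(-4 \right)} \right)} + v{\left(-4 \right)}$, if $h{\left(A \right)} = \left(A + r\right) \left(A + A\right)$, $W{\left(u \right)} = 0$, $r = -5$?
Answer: $5231$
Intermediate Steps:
$h{\left(A \right)} = 2 A \left(-5 + A\right)$ ($h{\left(A \right)} = \left(A - 5\right) \left(A + A\right) = \left(-5 + A\right) 2 A = 2 A \left(-5 + A\right)$)
$R{\left(S \right)} = S + S^{2}$ ($R{\left(S \right)} = \left(S^{2} + 0 S\right) + S = \left(S^{2} + 0\right) + S = S^{2} + S = S + S^{2}$)
$R{\left(h{\left(-4 \right)} \right)} + v{\left(-4 \right)} = 2 \left(-4\right) \left(-5 - 4\right) \left(1 + 2 \left(-4\right) \left(-5 - 4\right)\right) - 25 = 2 \left(-4\right) \left(-9\right) \left(1 + 2 \left(-4\right) \left(-9\right)\right) - 25 = 72 \left(1 + 72\right) - 25 = 72 \cdot 73 - 25 = 5256 - 25 = 5231$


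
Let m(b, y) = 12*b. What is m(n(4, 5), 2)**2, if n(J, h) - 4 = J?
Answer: 9216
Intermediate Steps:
n(J, h) = 4 + J
m(n(4, 5), 2)**2 = (12*(4 + 4))**2 = (12*8)**2 = 96**2 = 9216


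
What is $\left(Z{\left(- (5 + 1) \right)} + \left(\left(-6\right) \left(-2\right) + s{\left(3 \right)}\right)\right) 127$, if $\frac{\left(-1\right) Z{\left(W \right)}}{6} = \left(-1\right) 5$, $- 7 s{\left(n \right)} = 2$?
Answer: $\frac{37084}{7} \approx 5297.7$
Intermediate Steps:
$s{\left(n \right)} = - \frac{2}{7}$ ($s{\left(n \right)} = \left(- \frac{1}{7}\right) 2 = - \frac{2}{7}$)
$Z{\left(W \right)} = 30$ ($Z{\left(W \right)} = - 6 \left(\left(-1\right) 5\right) = \left(-6\right) \left(-5\right) = 30$)
$\left(Z{\left(- (5 + 1) \right)} + \left(\left(-6\right) \left(-2\right) + s{\left(3 \right)}\right)\right) 127 = \left(30 - - \frac{82}{7}\right) 127 = \left(30 + \left(12 - \frac{2}{7}\right)\right) 127 = \left(30 + \frac{82}{7}\right) 127 = \frac{292}{7} \cdot 127 = \frac{37084}{7}$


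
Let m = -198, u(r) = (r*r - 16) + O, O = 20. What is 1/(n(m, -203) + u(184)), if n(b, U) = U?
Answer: 1/33657 ≈ 2.9711e-5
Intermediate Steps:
u(r) = 4 + r**2 (u(r) = (r*r - 16) + 20 = (r**2 - 16) + 20 = (-16 + r**2) + 20 = 4 + r**2)
1/(n(m, -203) + u(184)) = 1/(-203 + (4 + 184**2)) = 1/(-203 + (4 + 33856)) = 1/(-203 + 33860) = 1/33657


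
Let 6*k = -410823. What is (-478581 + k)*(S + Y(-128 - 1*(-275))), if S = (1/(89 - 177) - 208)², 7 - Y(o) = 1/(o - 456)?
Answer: -37766365057965441/1595264 ≈ -2.3674e+10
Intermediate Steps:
k = -136941/2 (k = (⅙)*(-410823) = -136941/2 ≈ -68471.)
Y(o) = 7 - 1/(-456 + o) (Y(o) = 7 - 1/(o - 456) = 7 - 1/(-456 + o))
S = 335073025/7744 (S = (1/(-88) - 208)² = (-1/88 - 208)² = (-18305/88)² = 335073025/7744 ≈ 43269.)
(-478581 + k)*(S + Y(-128 - 1*(-275))) = (-478581 - 136941/2)*(335073025/7744 + (-3193 + 7*(-128 - 1*(-275)))/(-456 + (-128 - 1*(-275)))) = -1094103*(335073025/7744 + (-3193 + 7*(-128 + 275))/(-456 + (-128 + 275)))/2 = -1094103*(335073025/7744 + (-3193 + 7*147)/(-456 + 147))/2 = -1094103*(335073025/7744 + (-3193 + 1029)/(-309))/2 = -1094103*(335073025/7744 - 1/309*(-2164))/2 = -1094103*(335073025/7744 + 2164/309)/2 = -1094103/2*103554322741/2392896 = -37766365057965441/1595264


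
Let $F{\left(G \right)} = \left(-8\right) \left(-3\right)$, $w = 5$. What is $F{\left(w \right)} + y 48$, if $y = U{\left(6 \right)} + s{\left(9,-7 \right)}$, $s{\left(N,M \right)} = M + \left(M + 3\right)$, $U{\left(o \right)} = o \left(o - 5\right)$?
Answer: $-216$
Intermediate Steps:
$F{\left(G \right)} = 24$
$U{\left(o \right)} = o \left(-5 + o\right)$
$s{\left(N,M \right)} = 3 + 2 M$ ($s{\left(N,M \right)} = M + \left(3 + M\right) = 3 + 2 M$)
$y = -5$ ($y = 6 \left(-5 + 6\right) + \left(3 + 2 \left(-7\right)\right) = 6 \cdot 1 + \left(3 - 14\right) = 6 - 11 = -5$)
$F{\left(w \right)} + y 48 = 24 - 240 = -216$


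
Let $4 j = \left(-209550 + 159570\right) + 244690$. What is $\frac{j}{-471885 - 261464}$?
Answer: $- \frac{97355}{1466698} \approx -0.066377$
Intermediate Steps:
$j = \frac{97355}{2}$ ($j = \frac{\left(-209550 + 159570\right) + 244690}{4} = \frac{-49980 + 244690}{4} = \frac{1}{4} \cdot 194710 = \frac{97355}{2} \approx 48678.0$)
$\frac{j}{-471885 - 261464} = \frac{97355}{2 \left(-471885 - 261464\right)} = \frac{97355}{2 \left(-733349\right)} = \frac{97355}{2} \left(- \frac{1}{733349}\right) = - \frac{97355}{1466698}$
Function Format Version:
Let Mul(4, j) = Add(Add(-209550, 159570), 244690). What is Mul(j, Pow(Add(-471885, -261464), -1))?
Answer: Rational(-97355, 1466698) ≈ -0.066377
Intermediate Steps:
j = Rational(97355, 2) (j = Mul(Rational(1, 4), Add(Add(-209550, 159570), 244690)) = Mul(Rational(1, 4), Add(-49980, 244690)) = Mul(Rational(1, 4), 194710) = Rational(97355, 2) ≈ 48678.)
Mul(j, Pow(Add(-471885, -261464), -1)) = Mul(Rational(97355, 2), Pow(Add(-471885, -261464), -1)) = Mul(Rational(97355, 2), Pow(-733349, -1)) = Mul(Rational(97355, 2), Rational(-1, 733349)) = Rational(-97355, 1466698)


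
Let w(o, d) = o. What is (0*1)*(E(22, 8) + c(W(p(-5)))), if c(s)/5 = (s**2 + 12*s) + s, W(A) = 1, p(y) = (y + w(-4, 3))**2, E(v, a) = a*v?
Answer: 0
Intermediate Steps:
p(y) = (-4 + y)**2 (p(y) = (y - 4)**2 = (-4 + y)**2)
c(s) = 5*s**2 + 65*s (c(s) = 5*((s**2 + 12*s) + s) = 5*(s**2 + 13*s) = 5*s**2 + 65*s)
(0*1)*(E(22, 8) + c(W(p(-5)))) = (0*1)*(8*22 + 5*1*(13 + 1)) = 0*(176 + 5*1*14) = 0*(176 + 70) = 0*246 = 0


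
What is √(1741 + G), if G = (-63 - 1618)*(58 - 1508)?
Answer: √2439191 ≈ 1561.8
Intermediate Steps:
G = 2437450 (G = -1681*(-1450) = 2437450)
√(1741 + G) = √(1741 + 2437450) = √2439191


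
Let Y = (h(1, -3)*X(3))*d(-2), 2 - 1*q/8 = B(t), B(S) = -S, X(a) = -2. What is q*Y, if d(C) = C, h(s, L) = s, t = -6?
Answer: -128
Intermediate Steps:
q = -32 (q = 16 - (-8)*(-6) = 16 - 8*6 = 16 - 48 = -32)
Y = 4 (Y = (1*(-2))*(-2) = -2*(-2) = 4)
q*Y = -32*4 = -128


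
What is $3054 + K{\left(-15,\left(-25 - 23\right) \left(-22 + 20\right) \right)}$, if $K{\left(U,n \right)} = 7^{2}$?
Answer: $3103$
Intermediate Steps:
$K{\left(U,n \right)} = 49$
$3054 + K{\left(-15,\left(-25 - 23\right) \left(-22 + 20\right) \right)} = 3054 + 49 = 3103$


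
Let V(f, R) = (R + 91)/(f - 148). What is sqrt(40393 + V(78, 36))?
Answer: sqrt(197916810)/70 ≈ 200.98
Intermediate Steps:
V(f, R) = (91 + R)/(-148 + f)
sqrt(40393 + V(78, 36)) = sqrt(40393 + (91 + 36)/(-148 + 78)) = sqrt(40393 + 127/(-70)) = sqrt(40393 - 1/70*127) = sqrt(40393 - 127/70) = sqrt(2827383/70) = sqrt(197916810)/70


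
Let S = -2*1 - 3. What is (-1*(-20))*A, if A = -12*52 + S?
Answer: -12580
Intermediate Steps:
S = -5 (S = -2 - 3 = -5)
A = -629 (A = -12*52 - 5 = -624 - 5 = -629)
(-1*(-20))*A = -1*(-20)*(-629) = 20*(-629) = -12580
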